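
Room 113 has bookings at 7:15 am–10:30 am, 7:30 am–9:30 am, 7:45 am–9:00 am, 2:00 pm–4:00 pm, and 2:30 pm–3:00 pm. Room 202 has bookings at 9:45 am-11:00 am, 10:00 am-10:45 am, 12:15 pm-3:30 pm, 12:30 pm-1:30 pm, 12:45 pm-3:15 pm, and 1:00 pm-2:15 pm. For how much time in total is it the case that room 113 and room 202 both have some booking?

First set merges to 7:15 am–10:30 am, 2:00 pm–4:00 pm.
Second set merges to 9:45 am–11:00 am, 12:15 pm–3:30 pm.
A ∩ B = 9:45 am–10:30 am, 2:00 pm–3:30 pm.
Total: 45 min + 1 h 30 min = 2 h 15 min.

2 h 15 min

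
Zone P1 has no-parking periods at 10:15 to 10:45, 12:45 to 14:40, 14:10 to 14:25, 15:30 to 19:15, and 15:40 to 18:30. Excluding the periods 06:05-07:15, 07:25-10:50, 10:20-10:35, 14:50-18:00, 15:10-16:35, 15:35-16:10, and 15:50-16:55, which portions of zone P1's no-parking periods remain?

First set merges to 10:15-10:45, 12:45-14:40, 15:30-19:15.
Second set merges to 06:05-07:15, 07:25-10:50, 14:50-18:00.
10:15-10:45: entirely removed.
12:45-14:40: nothing removed.
15:30-19:15 \ B = 18:00-19:15.

12:45-14:40, 18:00-19:15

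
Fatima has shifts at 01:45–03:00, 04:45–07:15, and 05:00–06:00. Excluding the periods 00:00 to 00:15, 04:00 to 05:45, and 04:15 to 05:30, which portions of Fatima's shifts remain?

01:45–03:00, 05:45–07:15

A, merged: 01:45–03:00, 04:45–07:15.
B, merged: 00:00–00:15, 04:00–05:45.
01:45–03:00: nothing removed.
04:45–07:15 \ B = 05:45–07:15.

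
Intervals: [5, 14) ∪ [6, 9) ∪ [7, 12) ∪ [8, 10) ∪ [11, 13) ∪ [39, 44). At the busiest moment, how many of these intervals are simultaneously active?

4

Sweep endpoints in order; track running count of active intervals.
Peak of 4 reached at 8.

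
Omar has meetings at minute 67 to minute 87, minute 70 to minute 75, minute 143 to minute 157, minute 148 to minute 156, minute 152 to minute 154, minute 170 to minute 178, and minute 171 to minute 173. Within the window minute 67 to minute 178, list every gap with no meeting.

minute 87 to minute 143, minute 157 to minute 170

After merging, the occupied span is minute 67 to minute 87, minute 143 to minute 157, minute 170 to minute 178.
Gaps within minute 67 to minute 178: minute 87 to minute 143, minute 157 to minute 170.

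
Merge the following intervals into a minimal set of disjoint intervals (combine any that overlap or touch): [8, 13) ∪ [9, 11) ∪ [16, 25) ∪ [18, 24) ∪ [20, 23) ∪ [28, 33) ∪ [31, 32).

[8, 13) ∪ [16, 25) ∪ [28, 33)

[9, 11) overlaps/touches [8, 13) → extend to [8, 13).
[16, 25) is disjoint → start new block.
[18, 24) overlaps/touches [16, 25) → extend to [16, 25).
[20, 23) overlaps/touches [16, 25) → extend to [16, 25).
[28, 33) is disjoint → start new block.
[31, 32) overlaps/touches [28, 33) → extend to [28, 33).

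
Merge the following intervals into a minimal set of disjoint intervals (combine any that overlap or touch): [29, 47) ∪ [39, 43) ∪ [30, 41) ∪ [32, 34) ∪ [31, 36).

Sort by start: [29, 47), [30, 41), [31, 36), [32, 34), [39, 43).
[30, 41) overlaps/touches [29, 47) → extend to [29, 47).
[31, 36) overlaps/touches [29, 47) → extend to [29, 47).
[32, 34) overlaps/touches [29, 47) → extend to [29, 47).
[39, 43) overlaps/touches [29, 47) → extend to [29, 47).

[29, 47)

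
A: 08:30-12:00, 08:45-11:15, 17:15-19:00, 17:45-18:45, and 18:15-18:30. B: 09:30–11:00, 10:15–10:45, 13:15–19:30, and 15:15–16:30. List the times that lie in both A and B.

09:30-11:00, 17:15-19:00

A, merged: 08:30-12:00, 17:15-19:00.
B, merged: 09:30-11:00, 13:15-19:30.
08:30-12:00 meets the second set on 09:30-11:00.
17:15-19:00 meets the second set on 17:15-19:00.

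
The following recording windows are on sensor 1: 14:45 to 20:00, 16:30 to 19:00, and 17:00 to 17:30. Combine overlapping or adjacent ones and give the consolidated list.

14:45-20:00

16:30-19:00 overlaps/touches 14:45-20:00 → extend to 14:45-20:00.
17:00-17:30 overlaps/touches 14:45-20:00 → extend to 14:45-20:00.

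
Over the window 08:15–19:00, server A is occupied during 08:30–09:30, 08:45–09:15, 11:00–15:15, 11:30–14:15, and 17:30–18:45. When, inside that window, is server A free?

08:15–08:30, 09:30–11:00, 15:15–17:30, 18:45–19:00

Covered (merged): 08:30–09:30, 11:00–15:15, 17:30–18:45.
Gaps within 08:15–19:00: 08:15–08:30, 09:30–11:00, 15:15–17:30, 18:45–19:00.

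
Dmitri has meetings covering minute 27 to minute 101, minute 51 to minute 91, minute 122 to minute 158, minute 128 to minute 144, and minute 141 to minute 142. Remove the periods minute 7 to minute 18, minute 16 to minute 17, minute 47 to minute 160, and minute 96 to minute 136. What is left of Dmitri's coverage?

minute 27 to minute 47

A, merged: minute 27 to minute 101, minute 122 to minute 158.
B, merged: minute 7 to minute 18, minute 47 to minute 160.
minute 27 to minute 101 with B removed leaves minute 27 to minute 47.
minute 122 to minute 158 lies entirely inside B → drops out.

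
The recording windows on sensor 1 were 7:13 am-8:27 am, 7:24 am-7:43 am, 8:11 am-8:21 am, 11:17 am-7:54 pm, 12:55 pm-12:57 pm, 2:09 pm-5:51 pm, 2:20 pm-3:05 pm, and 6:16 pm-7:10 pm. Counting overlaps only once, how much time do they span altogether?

9 h 51 min

Merged: 7:13 am-8:27 am, 11:17 am-7:54 pm.
Lengths: 1 h 14 min + 8 h 37 min = 9 h 51 min.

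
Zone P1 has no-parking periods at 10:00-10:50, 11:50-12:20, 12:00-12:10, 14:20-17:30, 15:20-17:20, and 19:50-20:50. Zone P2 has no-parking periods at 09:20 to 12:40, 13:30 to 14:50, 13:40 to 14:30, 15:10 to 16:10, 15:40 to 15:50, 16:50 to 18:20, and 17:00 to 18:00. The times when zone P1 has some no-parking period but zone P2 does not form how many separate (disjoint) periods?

3

First set merges to 10:00–10:50, 11:50–12:20, 14:20–17:30, 19:50–20:50.
Second set merges to 09:20–12:40, 13:30–14:50, 15:10–16:10, 16:50–18:20.
A \ B = 14:50–15:10, 16:10–16:50, 19:50–20:50.
That is 3 disjoint pieces.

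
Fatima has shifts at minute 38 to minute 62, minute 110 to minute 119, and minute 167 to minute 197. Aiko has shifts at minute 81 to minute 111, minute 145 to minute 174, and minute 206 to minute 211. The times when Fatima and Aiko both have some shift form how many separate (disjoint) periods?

A ∩ B = minute 110 to minute 111, minute 167 to minute 174.
That is 2 disjoint pieces.

2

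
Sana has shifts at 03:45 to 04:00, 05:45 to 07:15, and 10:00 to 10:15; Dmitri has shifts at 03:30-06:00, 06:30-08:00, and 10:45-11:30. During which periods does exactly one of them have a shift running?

03:30–03:45, 04:00–05:45, 06:00–06:30, 07:15–08:00, 10:00–10:15, 10:45–11:30

A but not B: 06:00–06:30, 10:00–10:15.
B but not A: 03:30–03:45, 04:00–05:45, 07:15–08:00, 10:45–11:30.
Combining gives A △ B.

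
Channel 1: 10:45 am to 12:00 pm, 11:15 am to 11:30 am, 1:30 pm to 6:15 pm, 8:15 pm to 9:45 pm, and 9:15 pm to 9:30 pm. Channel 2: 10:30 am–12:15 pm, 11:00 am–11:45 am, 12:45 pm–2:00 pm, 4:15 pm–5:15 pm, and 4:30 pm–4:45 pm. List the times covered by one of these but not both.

10:30 am–10:45 am, 12:00 pm–12:15 pm, 12:45 pm–1:30 pm, 2:00 pm–4:15 pm, 5:15 pm–6:15 pm, 8:15 pm–9:45 pm

First set merges to 10:45 am–12:00 pm, 1:30 pm–6:15 pm, 8:15 pm–9:45 pm.
Second set merges to 10:30 am–12:15 pm, 12:45 pm–2:00 pm, 4:15 pm–5:15 pm.
A \ B = 2:00 pm–4:15 pm, 5:15 pm–6:15 pm, 8:15 pm–9:45 pm.
B \ A = 10:30 am–10:45 am, 12:00 pm–12:15 pm, 12:45 pm–1:30 pm.
Union of the two gives the symmetric difference.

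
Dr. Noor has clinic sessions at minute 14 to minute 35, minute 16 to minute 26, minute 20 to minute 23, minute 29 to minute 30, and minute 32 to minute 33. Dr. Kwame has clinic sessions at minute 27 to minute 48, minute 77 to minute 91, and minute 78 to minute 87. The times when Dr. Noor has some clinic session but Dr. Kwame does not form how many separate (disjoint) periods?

1

First set merges to minute 14 to minute 35.
Second set merges to minute 27 to minute 48, minute 77 to minute 91.
A \ B = minute 14 to minute 27.
That is 1 disjoint piece.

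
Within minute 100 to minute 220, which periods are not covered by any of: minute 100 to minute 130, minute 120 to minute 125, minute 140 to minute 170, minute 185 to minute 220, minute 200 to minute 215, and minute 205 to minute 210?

Covered (merged): minute 100 to minute 130, minute 140 to minute 170, minute 185 to minute 220.
Gaps within minute 100 to minute 220: minute 130 to minute 140, minute 170 to minute 185.

minute 130 to minute 140, minute 170 to minute 185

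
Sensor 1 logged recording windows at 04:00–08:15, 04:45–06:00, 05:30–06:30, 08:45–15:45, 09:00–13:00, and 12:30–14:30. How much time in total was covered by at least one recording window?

11 h 15 min

Merged: 04:00–08:15, 08:45–15:45.
Lengths: 4 h 15 min + 7 h = 11 h 15 min.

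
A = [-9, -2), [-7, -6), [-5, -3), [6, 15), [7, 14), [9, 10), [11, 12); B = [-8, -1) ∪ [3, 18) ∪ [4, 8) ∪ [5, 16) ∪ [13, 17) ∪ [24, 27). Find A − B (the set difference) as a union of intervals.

[-9, -8)

A, merged: [-9, -2), [6, 15).
B, merged: [-8, -1), [3, 18), [24, 27).
[-9, -2) with B removed leaves [-9, -8).
[6, 15) lies entirely inside B → drops out.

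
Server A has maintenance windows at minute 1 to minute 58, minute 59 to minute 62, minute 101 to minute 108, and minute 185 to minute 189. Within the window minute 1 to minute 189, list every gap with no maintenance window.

Covered (merged): minute 1 to minute 58, minute 59 to minute 62, minute 101 to minute 108, minute 185 to minute 189.
Gaps within minute 1 to minute 189: minute 58 to minute 59, minute 62 to minute 101, minute 108 to minute 185.

minute 58 to minute 59, minute 62 to minute 101, minute 108 to minute 185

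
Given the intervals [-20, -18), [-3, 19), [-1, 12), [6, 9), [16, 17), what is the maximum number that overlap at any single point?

3

Sweep endpoints in order; track running count of active intervals.
Peak of 3 reached at 6.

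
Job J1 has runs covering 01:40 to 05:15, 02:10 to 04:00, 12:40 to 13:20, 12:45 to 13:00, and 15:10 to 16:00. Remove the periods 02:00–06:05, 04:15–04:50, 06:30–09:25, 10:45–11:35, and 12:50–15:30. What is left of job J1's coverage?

01:40–02:00, 12:40–12:50, 15:30–16:00

Merge the first list: 01:40–05:15, 12:40–13:20, 15:10–16:00.
Merge the second list: 02:00–06:05, 06:30–09:25, 10:45–11:35, 12:50–15:30.
01:40–05:15 minus B → 01:40–02:00.
12:40–13:20 minus B → 12:40–12:50.
15:10–16:00 minus B → 15:30–16:00.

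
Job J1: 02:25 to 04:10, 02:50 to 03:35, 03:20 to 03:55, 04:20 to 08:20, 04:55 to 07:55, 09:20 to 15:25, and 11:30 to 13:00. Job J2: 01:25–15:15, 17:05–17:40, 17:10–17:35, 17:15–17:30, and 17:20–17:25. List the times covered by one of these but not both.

A, merged: 02:25–04:10, 04:20–08:20, 09:20–15:25.
B, merged: 01:25–15:15, 17:05–17:40.
A but not B: 15:15–15:25.
B but not A: 01:25–02:25, 04:10–04:20, 08:20–09:20, 17:05–17:40.
Combining gives A △ B.

01:25–02:25, 04:10–04:20, 08:20–09:20, 15:15–15:25, 17:05–17:40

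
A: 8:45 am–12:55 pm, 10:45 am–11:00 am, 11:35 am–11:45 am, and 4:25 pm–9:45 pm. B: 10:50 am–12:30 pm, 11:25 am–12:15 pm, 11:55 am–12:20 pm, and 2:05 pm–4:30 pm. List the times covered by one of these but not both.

8:45 am–10:50 am, 12:30 pm–12:55 pm, 2:05 pm–4:25 pm, 4:30 pm–9:45 pm

Merge the first list: 8:45 am–12:55 pm, 4:25 pm–9:45 pm.
Merge the second list: 10:50 am–12:30 pm, 2:05 pm–4:30 pm.
A \ B = 8:45 am–10:50 am, 12:30 pm–12:55 pm, 4:30 pm–9:45 pm.
B \ A = 2:05 pm–4:25 pm.
Union of the two gives the symmetric difference.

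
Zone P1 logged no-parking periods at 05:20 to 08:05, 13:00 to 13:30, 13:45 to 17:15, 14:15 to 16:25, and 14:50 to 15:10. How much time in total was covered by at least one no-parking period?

6 h 45 min

Merged: 05:20–08:05, 13:00–13:30, 13:45–17:15.
Lengths: 2 h 45 min + 30 min + 3 h 30 min = 6 h 45 min.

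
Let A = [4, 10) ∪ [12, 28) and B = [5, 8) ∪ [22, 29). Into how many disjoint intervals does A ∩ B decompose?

2

A ∩ B = [5, 8), [22, 28).
That is 2 disjoint pieces.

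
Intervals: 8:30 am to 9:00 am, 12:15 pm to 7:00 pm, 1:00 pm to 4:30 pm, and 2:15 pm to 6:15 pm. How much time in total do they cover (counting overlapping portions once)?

Merged: 8:30 am–9:00 am, 12:15 pm–7:00 pm.
Lengths: 30 min + 6 h 45 min = 7 h 15 min.

7 h 15 min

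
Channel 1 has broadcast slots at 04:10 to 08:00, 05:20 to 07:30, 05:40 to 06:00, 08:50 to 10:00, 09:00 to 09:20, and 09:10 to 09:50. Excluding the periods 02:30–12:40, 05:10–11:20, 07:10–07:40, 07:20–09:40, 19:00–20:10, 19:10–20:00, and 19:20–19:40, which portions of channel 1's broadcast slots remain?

A, merged: 04:10-08:00, 08:50-10:00.
B, merged: 02:30-12:40, 19:00-20:10.
04:10-08:00: entirely removed.
08:50-10:00: entirely removed.

none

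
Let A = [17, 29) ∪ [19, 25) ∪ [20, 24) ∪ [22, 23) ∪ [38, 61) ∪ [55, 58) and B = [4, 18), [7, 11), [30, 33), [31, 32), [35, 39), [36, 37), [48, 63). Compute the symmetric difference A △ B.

A, merged: [17, 29), [38, 61).
B, merged: [4, 18), [30, 33), [35, 39), [48, 63).
Only in the first: [18, 29), [39, 48).
Only in the second: [4, 17), [30, 33), [35, 38), [61, 63).
Together these are the periods covered by exactly one.

[4, 17) ∪ [18, 29) ∪ [30, 33) ∪ [35, 38) ∪ [39, 48) ∪ [61, 63)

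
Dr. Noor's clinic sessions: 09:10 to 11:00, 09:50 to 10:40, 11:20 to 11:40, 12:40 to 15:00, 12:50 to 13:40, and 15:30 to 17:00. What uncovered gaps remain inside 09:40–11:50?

The merged coverage is 09:10-11:00, 11:20-11:40, 12:40-15:00, 15:30-17:00.
Uncovered inside 09:40-11:50: 11:00-11:20, 11:40-11:50.

11:00-11:20, 11:40-11:50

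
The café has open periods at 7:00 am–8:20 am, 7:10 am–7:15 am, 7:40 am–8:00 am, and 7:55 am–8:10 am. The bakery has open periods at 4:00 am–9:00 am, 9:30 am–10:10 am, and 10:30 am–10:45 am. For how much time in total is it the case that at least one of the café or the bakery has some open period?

5 h 55 min

Merge the first list: 7:00 am–8:20 am.
A ∪ B = 4:00 am–9:00 am, 9:30 am–10:10 am, 10:30 am–10:45 am.
Total: 5 h + 40 min + 15 min = 5 h 55 min.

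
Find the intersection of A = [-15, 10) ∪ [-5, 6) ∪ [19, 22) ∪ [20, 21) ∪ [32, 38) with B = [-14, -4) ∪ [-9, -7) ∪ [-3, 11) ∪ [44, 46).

First set merges to [-15, 10), [19, 22), [32, 38).
Second set merges to [-14, -4), [-3, 11), [44, 46).
[-15, 10) overlaps B on [-14, -4), [-3, 10).
[19, 22) falls entirely outside B.
[32, 38) falls entirely outside B.

[-14, -4) ∪ [-3, 10)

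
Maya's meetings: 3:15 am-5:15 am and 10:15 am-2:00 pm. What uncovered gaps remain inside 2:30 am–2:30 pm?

2:30 am-3:15 am, 5:15 am-10:15 am, 2:00 pm-2:30 pm

After merging, the occupied span is 3:15 am-5:15 am, 10:15 am-2:00 pm.
Complement within 2:30 am-2:30 pm: 2:30 am-3:15 am, 5:15 am-10:15 am, 2:00 pm-2:30 pm.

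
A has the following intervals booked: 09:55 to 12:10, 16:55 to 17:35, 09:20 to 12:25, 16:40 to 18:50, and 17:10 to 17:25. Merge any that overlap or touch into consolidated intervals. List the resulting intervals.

Sort by start: 09:20–12:25, 09:55–12:10, 16:40–18:50, 16:55–17:35, 17:10–17:25.
09:55–12:10 overlaps/touches 09:20–12:25 → extend to 09:20–12:25.
16:40–18:50 is disjoint → start new block.
16:55–17:35 overlaps/touches 16:40–18:50 → extend to 16:40–18:50.
17:10–17:25 overlaps/touches 16:40–18:50 → extend to 16:40–18:50.

09:20–12:25, 16:40–18:50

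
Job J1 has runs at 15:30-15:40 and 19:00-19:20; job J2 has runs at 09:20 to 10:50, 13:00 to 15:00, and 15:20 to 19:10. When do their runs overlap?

15:30–15:40, 19:00–19:10

15:30–15:40 meets the second set on 15:30–15:40.
19:00–19:20 meets the second set on 19:00–19:10.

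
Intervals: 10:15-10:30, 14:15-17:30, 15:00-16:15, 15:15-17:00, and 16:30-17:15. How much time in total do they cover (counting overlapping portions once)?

3 h 30 min

Merged: 10:15–10:30, 14:15–17:30.
Lengths: 15 min + 3 h 15 min = 3 h 30 min.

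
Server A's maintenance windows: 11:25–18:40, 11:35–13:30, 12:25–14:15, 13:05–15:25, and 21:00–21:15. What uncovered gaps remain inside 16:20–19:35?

After merging, the occupied span is 11:25–18:40, 21:00–21:15.
Gaps within 16:20–19:35: 18:40–19:35.

18:40–19:35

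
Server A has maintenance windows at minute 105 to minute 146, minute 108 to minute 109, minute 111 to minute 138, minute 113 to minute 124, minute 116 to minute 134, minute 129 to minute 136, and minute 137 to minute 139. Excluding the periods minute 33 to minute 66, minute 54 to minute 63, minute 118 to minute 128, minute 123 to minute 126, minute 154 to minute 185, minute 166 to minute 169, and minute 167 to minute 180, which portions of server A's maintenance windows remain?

minute 105 to minute 118, minute 128 to minute 146

First set merges to minute 105 to minute 146.
Second set merges to minute 33 to minute 66, minute 118 to minute 128, minute 154 to minute 185.
minute 105 to minute 146 \ B = minute 105 to minute 118, minute 128 to minute 146.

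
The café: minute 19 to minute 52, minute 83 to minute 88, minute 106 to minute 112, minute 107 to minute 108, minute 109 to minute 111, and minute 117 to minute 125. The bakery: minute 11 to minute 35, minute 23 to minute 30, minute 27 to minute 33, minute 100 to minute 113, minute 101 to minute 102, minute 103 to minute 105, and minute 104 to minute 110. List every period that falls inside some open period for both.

Merge the first list: minute 19 to minute 52, minute 83 to minute 88, minute 106 to minute 112, minute 117 to minute 125.
Merge the second list: minute 11 to minute 35, minute 100 to minute 113.
minute 19 to minute 52 ∩ B → minute 19 to minute 35.
minute 83 to minute 88 meets no B interval.
minute 106 to minute 112 ∩ B → minute 106 to minute 112.
minute 117 to minute 125 meets no B interval.

minute 19 to minute 35, minute 106 to minute 112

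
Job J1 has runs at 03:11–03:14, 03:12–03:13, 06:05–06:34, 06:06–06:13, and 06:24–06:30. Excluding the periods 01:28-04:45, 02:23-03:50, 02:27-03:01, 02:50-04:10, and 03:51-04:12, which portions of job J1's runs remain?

A, merged: 03:11–03:14, 06:05–06:34.
B, merged: 01:28–04:45.
03:11–03:14: entirely removed.
06:05–06:34: nothing removed.

06:05–06:34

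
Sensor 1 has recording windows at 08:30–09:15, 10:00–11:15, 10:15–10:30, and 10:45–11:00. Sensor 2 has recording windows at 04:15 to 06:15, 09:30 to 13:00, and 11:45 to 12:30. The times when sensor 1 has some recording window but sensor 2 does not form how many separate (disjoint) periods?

1

Merge the first list: 08:30–09:15, 10:00–11:15.
Merge the second list: 04:15–06:15, 09:30–13:00.
A \ B = 08:30–09:15.
That is 1 disjoint piece.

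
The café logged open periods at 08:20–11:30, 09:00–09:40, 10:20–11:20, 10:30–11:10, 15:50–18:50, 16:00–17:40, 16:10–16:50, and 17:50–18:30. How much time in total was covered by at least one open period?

6 h 10 min

Merged: 08:20-11:30, 15:50-18:50.
Lengths: 3 h 10 min + 3 h = 6 h 10 min.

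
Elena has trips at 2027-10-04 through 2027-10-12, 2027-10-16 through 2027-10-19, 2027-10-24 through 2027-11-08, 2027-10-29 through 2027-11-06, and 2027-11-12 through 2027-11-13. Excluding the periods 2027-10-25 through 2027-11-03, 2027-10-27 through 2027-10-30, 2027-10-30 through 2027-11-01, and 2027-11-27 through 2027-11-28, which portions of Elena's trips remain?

First set merges to 2027-10-04 through 2027-10-12, 2027-10-16 through 2027-10-19, 2027-10-24 through 2027-11-08, 2027-11-12 through 2027-11-13.
Second set merges to 2027-10-25 through 2027-11-03, 2027-11-27 through 2027-11-28.
2027-10-04 through 2027-10-12: no B overlap → unchanged.
2027-10-16 through 2027-10-19: no B overlap → unchanged.
2027-10-24 through 2027-11-08 minus B → 2027-10-24 through 2027-10-24, 2027-11-04 through 2027-11-08.
2027-11-12 through 2027-11-13: no B overlap → unchanged.

2027-10-04 through 2027-10-12, 2027-10-16 through 2027-10-19, 2027-10-24 through 2027-10-24, 2027-11-04 through 2027-11-08, 2027-11-12 through 2027-11-13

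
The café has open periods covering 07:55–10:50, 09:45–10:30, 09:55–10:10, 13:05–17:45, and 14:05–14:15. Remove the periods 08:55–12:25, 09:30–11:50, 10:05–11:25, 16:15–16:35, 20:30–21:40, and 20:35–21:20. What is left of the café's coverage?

First set merges to 07:55–10:50, 13:05–17:45.
Second set merges to 08:55–12:25, 16:15–16:35, 20:30–21:40.
07:55–10:50 with B removed leaves 07:55–08:55.
13:05–17:45 with B removed leaves 13:05–16:15, 16:35–17:45.

07:55–08:55, 13:05–16:15, 16:35–17:45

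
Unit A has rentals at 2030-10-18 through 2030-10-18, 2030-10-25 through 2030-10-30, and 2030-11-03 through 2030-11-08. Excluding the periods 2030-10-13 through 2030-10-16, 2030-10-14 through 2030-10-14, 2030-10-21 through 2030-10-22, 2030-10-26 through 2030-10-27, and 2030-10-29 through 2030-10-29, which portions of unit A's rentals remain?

2030-10-18 through 2030-10-18, 2030-10-25 through 2030-10-25, 2030-10-28 through 2030-10-28, 2030-10-30 through 2030-10-30, 2030-11-03 through 2030-11-08

Merge the second list: 2030-10-13 through 2030-10-16, 2030-10-21 through 2030-10-22, 2030-10-26 through 2030-10-27, 2030-10-29 through 2030-10-29.
2030-10-18 through 2030-10-18: no B overlap → unchanged.
2030-10-25 through 2030-10-30 minus B → 2030-10-25 through 2030-10-25, 2030-10-28 through 2030-10-28, 2030-10-30 through 2030-10-30.
2030-11-03 through 2030-11-08: no B overlap → unchanged.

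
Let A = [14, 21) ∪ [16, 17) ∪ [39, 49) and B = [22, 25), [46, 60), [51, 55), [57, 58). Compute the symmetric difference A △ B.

First set merges to [14, 21), [39, 49).
Second set merges to [22, 25), [46, 60).
Only in the first: [14, 21), [39, 46).
Only in the second: [22, 25), [49, 60).
Together these are the periods covered by exactly one.

[14, 21) ∪ [22, 25) ∪ [39, 46) ∪ [49, 60)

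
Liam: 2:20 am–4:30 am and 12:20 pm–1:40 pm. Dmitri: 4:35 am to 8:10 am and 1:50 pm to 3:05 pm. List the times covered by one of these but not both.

2:20 am–4:30 am, 4:35 am–8:10 am, 12:20 pm–1:40 pm, 1:50 pm–3:05 pm

Only in the first: 2:20 am–4:30 am, 12:20 pm–1:40 pm.
Only in the second: 4:35 am–8:10 am, 1:50 pm–3:05 pm.
Together these are the periods covered by exactly one.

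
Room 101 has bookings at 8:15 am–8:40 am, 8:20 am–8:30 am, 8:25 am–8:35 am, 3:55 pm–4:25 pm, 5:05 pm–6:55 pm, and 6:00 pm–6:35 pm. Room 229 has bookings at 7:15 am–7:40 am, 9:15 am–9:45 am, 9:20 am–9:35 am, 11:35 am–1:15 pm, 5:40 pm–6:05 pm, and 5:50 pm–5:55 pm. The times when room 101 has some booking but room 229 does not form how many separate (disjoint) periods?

4

Merge the first list: 8:15 am–8:40 am, 3:55 pm–4:25 pm, 5:05 pm–6:55 pm.
Merge the second list: 7:15 am–7:40 am, 9:15 am–9:45 am, 11:35 am–1:15 pm, 5:40 pm–6:05 pm.
A \ B = 8:15 am–8:40 am, 3:55 pm–4:25 pm, 5:05 pm–5:40 pm, 6:05 pm–6:55 pm.
That is 4 disjoint pieces.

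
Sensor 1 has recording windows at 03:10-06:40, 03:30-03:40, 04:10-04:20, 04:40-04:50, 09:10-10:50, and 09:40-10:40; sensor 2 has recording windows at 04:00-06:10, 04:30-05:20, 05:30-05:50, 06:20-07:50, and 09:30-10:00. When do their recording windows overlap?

First set merges to 03:10-06:40, 09:10-10:50.
Second set merges to 04:00-06:10, 06:20-07:50, 09:30-10:00.
03:10-06:40 ∩ B → 04:00-06:10, 06:20-06:40.
09:10-10:50 ∩ B → 09:30-10:00.

04:00-06:10, 06:20-06:40, 09:30-10:00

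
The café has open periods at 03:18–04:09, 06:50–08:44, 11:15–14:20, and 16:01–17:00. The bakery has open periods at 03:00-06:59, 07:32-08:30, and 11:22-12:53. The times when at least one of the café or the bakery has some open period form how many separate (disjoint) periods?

3

A ∪ B = 03:00–08:44, 11:15–14:20, 16:01–17:00.
That is 3 disjoint pieces.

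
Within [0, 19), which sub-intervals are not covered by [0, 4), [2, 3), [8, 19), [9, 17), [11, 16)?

The merged coverage is [0, 4), [8, 19).
Complement within [0, 19): [4, 8).

[4, 8)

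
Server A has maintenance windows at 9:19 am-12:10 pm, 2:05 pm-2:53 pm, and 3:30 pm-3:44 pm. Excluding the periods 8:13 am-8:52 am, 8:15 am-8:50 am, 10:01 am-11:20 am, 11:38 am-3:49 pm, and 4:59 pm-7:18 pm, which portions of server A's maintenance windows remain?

Second set merges to 8:13 am–8:52 am, 10:01 am–11:20 am, 11:38 am–3:49 pm, 4:59 pm–7:18 pm.
9:19 am–12:10 pm minus B → 9:19 am–10:01 am, 11:20 am–11:38 am.
2:05 pm–2:53 pm: fully covered by B → removed.
3:30 pm–3:44 pm: fully covered by B → removed.

9:19 am–10:01 am, 11:20 am–11:38 am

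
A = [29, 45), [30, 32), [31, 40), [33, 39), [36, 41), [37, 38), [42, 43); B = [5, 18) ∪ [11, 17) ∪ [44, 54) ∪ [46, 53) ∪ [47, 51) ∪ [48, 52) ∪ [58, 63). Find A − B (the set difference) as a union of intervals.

[29, 44)

A, merged: [29, 45).
B, merged: [5, 18), [44, 54), [58, 63).
[29, 45) \ B = [29, 44).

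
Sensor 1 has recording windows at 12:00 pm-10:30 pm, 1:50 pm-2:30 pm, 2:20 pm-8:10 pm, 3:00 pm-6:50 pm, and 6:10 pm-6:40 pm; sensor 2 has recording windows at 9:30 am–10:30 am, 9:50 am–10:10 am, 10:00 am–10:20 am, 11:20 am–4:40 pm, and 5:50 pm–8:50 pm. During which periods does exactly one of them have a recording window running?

Merge the first list: 12:00 pm-10:30 pm.
Merge the second list: 9:30 am-10:30 am, 11:20 am-4:40 pm, 5:50 pm-8:50 pm.
A but not B: 4:40 pm-5:50 pm, 8:50 pm-10:30 pm.
B but not A: 9:30 am-10:30 am, 11:20 am-12:00 pm.
Combining gives A △ B.

9:30 am-10:30 am, 11:20 am-12:00 pm, 4:40 pm-5:50 pm, 8:50 pm-10:30 pm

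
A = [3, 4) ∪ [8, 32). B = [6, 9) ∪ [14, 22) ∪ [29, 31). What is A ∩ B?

[8, 9) ∪ [14, 22) ∪ [29, 31)

[3, 4): no overlap with the second set.
[8, 32) meets the second set on [8, 9), [14, 22), [29, 31).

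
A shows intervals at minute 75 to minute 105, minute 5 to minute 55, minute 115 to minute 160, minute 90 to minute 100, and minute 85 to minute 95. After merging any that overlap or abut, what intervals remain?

Sort by start: minute 5 to minute 55, minute 75 to minute 105, minute 85 to minute 95, minute 90 to minute 100, minute 115 to minute 160.
minute 75 to minute 105 is disjoint → start new block.
minute 85 to minute 95 overlaps/touches minute 75 to minute 105 → extend to minute 75 to minute 105.
minute 90 to minute 100 overlaps/touches minute 75 to minute 105 → extend to minute 75 to minute 105.
minute 115 to minute 160 is disjoint → start new block.

minute 5 to minute 55, minute 75 to minute 105, minute 115 to minute 160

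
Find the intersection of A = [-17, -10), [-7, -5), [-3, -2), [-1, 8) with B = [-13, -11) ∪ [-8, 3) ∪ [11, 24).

[-13, -11) ∪ [-7, -5) ∪ [-3, -2) ∪ [-1, 3)

[-17, -10) ∩ B → [-13, -11).
[-7, -5) ∩ B → [-7, -5).
[-3, -2) ∩ B → [-3, -2).
[-1, 8) ∩ B → [-1, 3).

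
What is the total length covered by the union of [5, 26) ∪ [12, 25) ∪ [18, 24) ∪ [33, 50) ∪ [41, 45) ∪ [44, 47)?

Merged: [5, 26), [33, 50).
Lengths: 21 + 17 = 38.

38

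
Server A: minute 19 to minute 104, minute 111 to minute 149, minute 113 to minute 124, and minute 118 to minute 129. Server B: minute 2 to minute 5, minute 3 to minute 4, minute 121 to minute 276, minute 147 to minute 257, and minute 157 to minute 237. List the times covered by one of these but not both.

A, merged: minute 19 to minute 104, minute 111 to minute 149.
B, merged: minute 2 to minute 5, minute 121 to minute 276.
A \ B = minute 19 to minute 104, minute 111 to minute 121.
B \ A = minute 2 to minute 5, minute 149 to minute 276.
Union of the two gives the symmetric difference.

minute 2 to minute 5, minute 19 to minute 104, minute 111 to minute 121, minute 149 to minute 276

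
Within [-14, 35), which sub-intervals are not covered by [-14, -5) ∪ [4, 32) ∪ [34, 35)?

Covered (merged): [-14, -5), [4, 32), [34, 35).
Complement within [-14, 35): [-5, 4), [32, 34).

[-5, 4) ∪ [32, 34)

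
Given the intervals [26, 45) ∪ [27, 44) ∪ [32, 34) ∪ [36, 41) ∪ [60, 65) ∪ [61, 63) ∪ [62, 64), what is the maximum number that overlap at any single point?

Walk the sorted start/end points keeping a running depth.
The depth first hits 3 at 32.

3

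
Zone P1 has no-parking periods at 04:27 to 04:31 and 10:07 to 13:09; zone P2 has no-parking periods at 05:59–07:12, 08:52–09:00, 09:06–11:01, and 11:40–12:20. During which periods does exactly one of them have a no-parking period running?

04:27-04:31, 05:59-07:12, 08:52-09:00, 09:06-10:07, 11:01-11:40, 12:20-13:09

A \ B = 04:27-04:31, 11:01-11:40, 12:20-13:09.
B \ A = 05:59-07:12, 08:52-09:00, 09:06-10:07.
Union of the two gives the symmetric difference.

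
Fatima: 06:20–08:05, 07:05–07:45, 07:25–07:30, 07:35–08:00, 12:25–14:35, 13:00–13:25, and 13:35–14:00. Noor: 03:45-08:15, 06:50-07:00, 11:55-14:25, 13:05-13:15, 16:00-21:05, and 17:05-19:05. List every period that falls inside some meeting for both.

A, merged: 06:20-08:05, 12:25-14:35.
B, merged: 03:45-08:15, 11:55-14:25, 16:00-21:05.
06:20-08:05 overlaps B on 06:20-08:05.
12:25-14:35 overlaps B on 12:25-14:25.

06:20-08:05, 12:25-14:25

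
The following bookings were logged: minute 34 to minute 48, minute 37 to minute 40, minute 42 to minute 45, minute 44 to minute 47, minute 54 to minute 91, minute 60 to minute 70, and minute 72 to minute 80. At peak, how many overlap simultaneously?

3

Sweep endpoints in order; track running count of active intervals.
Peak of 3 reached at minute 44.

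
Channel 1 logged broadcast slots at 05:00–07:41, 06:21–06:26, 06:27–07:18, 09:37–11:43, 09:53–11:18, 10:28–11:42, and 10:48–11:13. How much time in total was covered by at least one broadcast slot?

Merged: 05:00–07:41, 09:37–11:43.
Lengths: 2 h 41 min + 2 h 6 min = 4 h 47 min.

4 h 47 min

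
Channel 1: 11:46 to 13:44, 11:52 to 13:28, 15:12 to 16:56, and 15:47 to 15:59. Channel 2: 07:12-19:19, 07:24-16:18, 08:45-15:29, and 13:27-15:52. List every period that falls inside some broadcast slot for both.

11:46–13:44, 15:12–16:56

First set merges to 11:46–13:44, 15:12–16:56.
Second set merges to 07:12–19:19.
11:46–13:44 ∩ B → 11:46–13:44.
15:12–16:56 ∩ B → 15:12–16:56.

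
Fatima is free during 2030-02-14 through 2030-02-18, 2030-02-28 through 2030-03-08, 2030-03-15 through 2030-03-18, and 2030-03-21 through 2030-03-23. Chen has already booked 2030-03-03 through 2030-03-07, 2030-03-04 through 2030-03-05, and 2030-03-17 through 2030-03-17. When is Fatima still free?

2030-02-14 through 2030-02-18, 2030-02-28 through 2030-03-02, 2030-03-08 through 2030-03-08, 2030-03-15 through 2030-03-16, 2030-03-18 through 2030-03-18, 2030-03-21 through 2030-03-23

Second set merges to 2030-03-03 through 2030-03-07, 2030-03-17 through 2030-03-17.
2030-02-14 through 2030-02-18 is untouched.
2030-02-28 through 2030-03-08 with B removed leaves 2030-02-28 through 2030-03-02, 2030-03-08 through 2030-03-08.
2030-03-15 through 2030-03-18 with B removed leaves 2030-03-15 through 2030-03-16, 2030-03-18 through 2030-03-18.
2030-03-21 through 2030-03-23 is untouched.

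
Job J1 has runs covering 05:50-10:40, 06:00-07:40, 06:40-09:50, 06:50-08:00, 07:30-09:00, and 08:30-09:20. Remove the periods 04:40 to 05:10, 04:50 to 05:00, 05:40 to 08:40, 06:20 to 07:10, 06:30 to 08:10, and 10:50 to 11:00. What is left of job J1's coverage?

08:40–10:40

Merge the first list: 05:50–10:40.
Merge the second list: 04:40–05:10, 05:40–08:40, 10:50–11:00.
05:50–10:40 minus B → 08:40–10:40.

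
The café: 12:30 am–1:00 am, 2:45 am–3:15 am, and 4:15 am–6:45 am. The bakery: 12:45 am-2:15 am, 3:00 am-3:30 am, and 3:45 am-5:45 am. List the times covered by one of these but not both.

12:30 am-12:45 am, 1:00 am-2:15 am, 2:45 am-3:00 am, 3:15 am-3:30 am, 3:45 am-4:15 am, 5:45 am-6:45 am

A \ B = 12:30 am-12:45 am, 2:45 am-3:00 am, 5:45 am-6:45 am.
B \ A = 1:00 am-2:15 am, 3:15 am-3:30 am, 3:45 am-4:15 am.
Union of the two gives the symmetric difference.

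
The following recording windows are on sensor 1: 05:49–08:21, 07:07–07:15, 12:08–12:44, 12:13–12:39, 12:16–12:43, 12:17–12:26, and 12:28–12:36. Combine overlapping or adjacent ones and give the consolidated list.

07:07-07:15 overlaps/touches 05:49-08:21 → extend to 05:49-08:21.
12:08-12:44 is disjoint → start new block.
12:13-12:39 overlaps/touches 12:08-12:44 → extend to 12:08-12:44.
12:16-12:43 overlaps/touches 12:08-12:44 → extend to 12:08-12:44.
12:17-12:26 overlaps/touches 12:08-12:44 → extend to 12:08-12:44.
12:28-12:36 overlaps/touches 12:08-12:44 → extend to 12:08-12:44.

05:49-08:21, 12:08-12:44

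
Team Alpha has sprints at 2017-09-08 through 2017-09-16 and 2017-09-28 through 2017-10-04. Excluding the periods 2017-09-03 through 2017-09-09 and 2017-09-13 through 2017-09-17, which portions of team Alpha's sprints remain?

2017-09-08 through 2017-09-16 with B removed leaves 2017-09-10 through 2017-09-12.
2017-09-28 through 2017-10-04 is untouched.

2017-09-10 through 2017-09-12, 2017-09-28 through 2017-10-04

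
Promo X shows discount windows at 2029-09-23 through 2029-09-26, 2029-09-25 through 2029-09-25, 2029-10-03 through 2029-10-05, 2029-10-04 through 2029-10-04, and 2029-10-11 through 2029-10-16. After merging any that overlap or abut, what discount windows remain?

2029-09-23 through 2029-09-26, 2029-10-03 through 2029-10-05, 2029-10-11 through 2029-10-16

2029-09-25 through 2029-09-25 overlaps/touches 2029-09-23 through 2029-09-26 → extend to 2029-09-23 through 2029-09-26.
2029-10-03 through 2029-10-05 is disjoint → start new block.
2029-10-04 through 2029-10-04 overlaps/touches 2029-10-03 through 2029-10-05 → extend to 2029-10-03 through 2029-10-05.
2029-10-11 through 2029-10-16 is disjoint → start new block.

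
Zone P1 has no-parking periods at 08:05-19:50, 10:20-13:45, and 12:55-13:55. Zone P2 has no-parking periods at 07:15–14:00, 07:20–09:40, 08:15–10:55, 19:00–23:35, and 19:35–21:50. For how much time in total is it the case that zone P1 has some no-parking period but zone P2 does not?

5 h

Merge the first list: 08:05-19:50.
Merge the second list: 07:15-14:00, 19:00-23:35.
A \ B = 14:00-19:00.
Total: 5 h.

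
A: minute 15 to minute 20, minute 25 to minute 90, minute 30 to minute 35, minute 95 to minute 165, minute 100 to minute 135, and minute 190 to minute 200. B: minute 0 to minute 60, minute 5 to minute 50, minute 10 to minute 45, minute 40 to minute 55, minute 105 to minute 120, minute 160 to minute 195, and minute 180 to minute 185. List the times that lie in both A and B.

minute 15 to minute 20, minute 25 to minute 60, minute 105 to minute 120, minute 160 to minute 165, minute 190 to minute 195

A, merged: minute 15 to minute 20, minute 25 to minute 90, minute 95 to minute 165, minute 190 to minute 200.
B, merged: minute 0 to minute 60, minute 105 to minute 120, minute 160 to minute 195.
minute 15 to minute 20 meets the second set on minute 15 to minute 20.
minute 25 to minute 90 meets the second set on minute 25 to minute 60.
minute 95 to minute 165 meets the second set on minute 105 to minute 120, minute 160 to minute 165.
minute 190 to minute 200 meets the second set on minute 190 to minute 195.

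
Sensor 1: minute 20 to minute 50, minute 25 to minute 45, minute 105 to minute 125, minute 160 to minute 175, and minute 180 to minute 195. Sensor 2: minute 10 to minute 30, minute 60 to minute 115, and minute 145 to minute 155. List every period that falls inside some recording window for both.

A, merged: minute 20 to minute 50, minute 105 to minute 125, minute 160 to minute 175, minute 180 to minute 195.
minute 20 to minute 50 ∩ B → minute 20 to minute 30.
minute 105 to minute 125 ∩ B → minute 105 to minute 115.
minute 160 to minute 175 meets no B interval.
minute 180 to minute 195 meets no B interval.

minute 20 to minute 30, minute 105 to minute 115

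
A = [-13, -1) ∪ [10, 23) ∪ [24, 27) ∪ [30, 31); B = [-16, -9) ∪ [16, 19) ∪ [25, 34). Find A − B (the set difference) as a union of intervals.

[-13, -1) minus B → [-9, -1).
[10, 23) minus B → [10, 16), [19, 23).
[24, 27) minus B → [24, 25).
[30, 31): fully covered by B → removed.

[-9, -1) ∪ [10, 16) ∪ [19, 23) ∪ [24, 25)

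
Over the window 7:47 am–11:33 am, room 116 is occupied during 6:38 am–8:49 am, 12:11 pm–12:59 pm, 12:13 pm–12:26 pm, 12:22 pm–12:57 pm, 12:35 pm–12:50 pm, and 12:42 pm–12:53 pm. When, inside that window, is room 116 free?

8:49 am–11:33 am

The merged coverage is 6:38 am–8:49 am, 12:11 pm–12:59 pm.
Gaps within 7:47 am–11:33 am: 8:49 am–11:33 am.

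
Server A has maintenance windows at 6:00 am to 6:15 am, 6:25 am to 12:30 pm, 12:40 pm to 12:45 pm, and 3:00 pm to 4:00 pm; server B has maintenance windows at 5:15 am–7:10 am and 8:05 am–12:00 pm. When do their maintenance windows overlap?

6:00 am–6:15 am, 6:25 am–7:10 am, 8:05 am–12:00 pm

6:00 am–6:15 am overlaps B on 6:00 am–6:15 am.
6:25 am–12:30 pm overlaps B on 6:25 am–7:10 am, 8:05 am–12:00 pm.
12:40 pm–12:45 pm falls entirely outside B.
3:00 pm–4:00 pm falls entirely outside B.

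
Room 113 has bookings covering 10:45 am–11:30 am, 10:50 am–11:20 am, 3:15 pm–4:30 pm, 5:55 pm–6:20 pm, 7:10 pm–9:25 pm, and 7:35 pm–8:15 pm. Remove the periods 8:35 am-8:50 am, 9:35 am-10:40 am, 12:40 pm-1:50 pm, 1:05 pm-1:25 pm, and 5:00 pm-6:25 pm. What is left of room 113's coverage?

10:45 am–11:30 am, 3:15 pm–4:30 pm, 7:10 pm–9:25 pm

First set merges to 10:45 am–11:30 am, 3:15 pm–4:30 pm, 5:55 pm–6:20 pm, 7:10 pm–9:25 pm.
Second set merges to 8:35 am–8:50 am, 9:35 am–10:40 am, 12:40 pm–1:50 pm, 5:00 pm–6:25 pm.
10:45 am–11:30 am: no B overlap → unchanged.
3:15 pm–4:30 pm: no B overlap → unchanged.
5:55 pm–6:20 pm: fully covered by B → removed.
7:10 pm–9:25 pm: no B overlap → unchanged.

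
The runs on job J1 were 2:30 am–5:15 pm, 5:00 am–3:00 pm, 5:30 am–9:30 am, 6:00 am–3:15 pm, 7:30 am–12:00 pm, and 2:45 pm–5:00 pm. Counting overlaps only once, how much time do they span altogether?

Merged: 2:30 am–5:15 pm.
Length: 14 h 45 min.

14 h 45 min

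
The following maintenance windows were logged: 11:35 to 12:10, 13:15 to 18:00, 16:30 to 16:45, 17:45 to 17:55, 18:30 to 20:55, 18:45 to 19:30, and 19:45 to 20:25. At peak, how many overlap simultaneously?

2

At 16:30, 2 of the intervals are simultaneously active.
No point has more.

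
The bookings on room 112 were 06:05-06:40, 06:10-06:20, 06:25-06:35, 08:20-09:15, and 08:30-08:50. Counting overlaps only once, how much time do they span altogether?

Merged: 06:05-06:40, 08:20-09:15.
Lengths: 35 min + 55 min = 1 h 30 min.

1 h 30 min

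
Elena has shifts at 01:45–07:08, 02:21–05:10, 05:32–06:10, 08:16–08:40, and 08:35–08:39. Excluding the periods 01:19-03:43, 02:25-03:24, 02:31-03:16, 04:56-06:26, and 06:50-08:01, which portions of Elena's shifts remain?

03:43–04:56, 06:26–06:50, 08:16–08:40

Merge the first list: 01:45–07:08, 08:16–08:40.
Merge the second list: 01:19–03:43, 04:56–06:26, 06:50–08:01.
01:45–07:08 minus B → 03:43–04:56, 06:26–06:50.
08:16–08:40: no B overlap → unchanged.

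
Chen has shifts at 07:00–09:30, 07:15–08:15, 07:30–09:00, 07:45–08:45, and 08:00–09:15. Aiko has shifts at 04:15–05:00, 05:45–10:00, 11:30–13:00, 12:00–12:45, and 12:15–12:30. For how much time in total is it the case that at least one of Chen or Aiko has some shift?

6 h 30 min

First set merges to 07:00–09:30.
Second set merges to 04:15–05:00, 05:45–10:00, 11:30–13:00.
A ∪ B = 04:15–05:00, 05:45–10:00, 11:30–13:00.
Total: 45 min + 4 h 15 min + 1 h 30 min = 6 h 30 min.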